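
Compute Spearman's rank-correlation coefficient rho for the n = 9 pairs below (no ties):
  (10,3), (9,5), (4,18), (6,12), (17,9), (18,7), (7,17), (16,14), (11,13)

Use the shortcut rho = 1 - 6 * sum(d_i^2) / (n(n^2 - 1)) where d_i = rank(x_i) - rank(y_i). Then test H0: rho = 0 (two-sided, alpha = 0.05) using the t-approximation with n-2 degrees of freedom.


Step 1: Rank x and y separately (midranks; no ties here).
rank(x): 10->5, 9->4, 4->1, 6->2, 17->8, 18->9, 7->3, 16->7, 11->6
rank(y): 3->1, 5->2, 18->9, 12->5, 9->4, 7->3, 17->8, 14->7, 13->6
Step 2: d_i = R_x(i) - R_y(i); compute d_i^2.
  (5-1)^2=16, (4-2)^2=4, (1-9)^2=64, (2-5)^2=9, (8-4)^2=16, (9-3)^2=36, (3-8)^2=25, (7-7)^2=0, (6-6)^2=0
sum(d^2) = 170.
Step 3: rho = 1 - 6*170 / (9*(9^2 - 1)) = 1 - 1020/720 = -0.416667.
Step 4: Under H0, t = rho * sqrt((n-2)/(1-rho^2)) = -1.2127 ~ t(7).
Step 5: Two-sided p-value from the t-distribution with 7 df = 0.264586.
Step 6: alpha = 0.05. fail to reject H0.

rho = -0.4167, p = 0.264586, fail to reject H0 at alpha = 0.05.


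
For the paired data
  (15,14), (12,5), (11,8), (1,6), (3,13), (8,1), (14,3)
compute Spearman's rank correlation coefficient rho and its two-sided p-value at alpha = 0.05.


Step 1: Rank x and y separately (midranks; no ties here).
rank(x): 15->7, 12->5, 11->4, 1->1, 3->2, 8->3, 14->6
rank(y): 14->7, 5->3, 8->5, 6->4, 13->6, 1->1, 3->2
Step 2: d_i = R_x(i) - R_y(i); compute d_i^2.
  (7-7)^2=0, (5-3)^2=4, (4-5)^2=1, (1-4)^2=9, (2-6)^2=16, (3-1)^2=4, (6-2)^2=16
sum(d^2) = 50.
Step 3: rho = 1 - 6*50 / (7*(7^2 - 1)) = 1 - 300/336 = 0.107143.
Step 4: Under H0, t = rho * sqrt((n-2)/(1-rho^2)) = 0.2410 ~ t(5).
Step 5: Two-sided p-value from the t-distribution with 5 df = 0.819151.
Step 6: alpha = 0.05. fail to reject H0.

rho = 0.1071, p = 0.819151, fail to reject H0 at alpha = 0.05.


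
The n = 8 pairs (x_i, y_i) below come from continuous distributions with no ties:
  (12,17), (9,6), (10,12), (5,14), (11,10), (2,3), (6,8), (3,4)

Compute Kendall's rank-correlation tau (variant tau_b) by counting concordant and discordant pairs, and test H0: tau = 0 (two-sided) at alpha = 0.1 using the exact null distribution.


Step 1: Enumerate the 28 unordered pairs (i,j) with i<j and classify each by sign(x_j-x_i) * sign(y_j-y_i).
  (1,2):dx=-3,dy=-11->C; (1,3):dx=-2,dy=-5->C; (1,4):dx=-7,dy=-3->C; (1,5):dx=-1,dy=-7->C
  (1,6):dx=-10,dy=-14->C; (1,7):dx=-6,dy=-9->C; (1,8):dx=-9,dy=-13->C; (2,3):dx=+1,dy=+6->C
  (2,4):dx=-4,dy=+8->D; (2,5):dx=+2,dy=+4->C; (2,6):dx=-7,dy=-3->C; (2,7):dx=-3,dy=+2->D
  (2,8):dx=-6,dy=-2->C; (3,4):dx=-5,dy=+2->D; (3,5):dx=+1,dy=-2->D; (3,6):dx=-8,dy=-9->C
  (3,7):dx=-4,dy=-4->C; (3,8):dx=-7,dy=-8->C; (4,5):dx=+6,dy=-4->D; (4,6):dx=-3,dy=-11->C
  (4,7):dx=+1,dy=-6->D; (4,8):dx=-2,dy=-10->C; (5,6):dx=-9,dy=-7->C; (5,7):dx=-5,dy=-2->C
  (5,8):dx=-8,dy=-6->C; (6,7):dx=+4,dy=+5->C; (6,8):dx=+1,dy=+1->C; (7,8):dx=-3,dy=-4->C
Step 2: C = 22, D = 6, total pairs = 28.
Step 3: tau = (C - D)/(n(n-1)/2) = (22 - 6)/28 = 0.571429.
Step 4: Exact two-sided p-value (enumerate n! = 40320 permutations of y under H0): p = 0.061012.
Step 5: alpha = 0.1. reject H0.

tau_b = 0.5714 (C=22, D=6), p = 0.061012, reject H0.


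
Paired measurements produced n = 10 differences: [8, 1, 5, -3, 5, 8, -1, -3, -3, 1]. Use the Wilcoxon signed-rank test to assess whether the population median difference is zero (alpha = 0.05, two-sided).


Step 1: Drop any zero differences (none here) and take |d_i|.
|d| = [8, 1, 5, 3, 5, 8, 1, 3, 3, 1]
Step 2: Midrank |d_i| (ties get averaged ranks).
ranks: |8|->9.5, |1|->2, |5|->7.5, |3|->5, |5|->7.5, |8|->9.5, |1|->2, |3|->5, |3|->5, |1|->2
Step 3: Attach original signs; sum ranks with positive sign and with negative sign.
W+ = 9.5 + 2 + 7.5 + 7.5 + 9.5 + 2 = 38
W- = 5 + 2 + 5 + 5 = 17
(Check: W+ + W- = 55 should equal n(n+1)/2 = 55.)
Step 4: Test statistic W = min(W+, W-) = 17.
Step 5: Ties in |d|, so use the tie-corrected normal approximation.
        E[W] = n(n+1)/4 = 10*11/4 = 27.5.
        Tie groups: |d|=1 (t=3), |d|=3 (t=3), |d|=5 (t=2), |d|=8 (t=2); sum(t^3 - t) = 60.
        Var[W] = n(n+1)(2n+1)/24 - sum(t^3-t)/48 = 2310/24 - 60/48 = 95.
        z = (W - E[W]) / sqrt(Var[W]) = (17 - 27.5) / 9.7468 = -1.0773.
        Two-sided p = 2*Phi(z) = 0.281356.
Step 6: alpha = 0.05. fail to reject H0.

W+ = 38, W- = 17, W = min = 17, p = 0.281356, fail to reject H0.


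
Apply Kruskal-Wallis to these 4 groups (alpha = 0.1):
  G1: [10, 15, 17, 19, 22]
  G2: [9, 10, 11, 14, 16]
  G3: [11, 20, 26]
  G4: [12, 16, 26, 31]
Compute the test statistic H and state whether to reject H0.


Step 1: Combine all N = 17 observations and assign midranks.
sorted (value, group, rank): (9,G2,1), (10,G1,2.5), (10,G2,2.5), (11,G2,4.5), (11,G3,4.5), (12,G4,6), (14,G2,7), (15,G1,8), (16,G2,9.5), (16,G4,9.5), (17,G1,11), (19,G1,12), (20,G3,13), (22,G1,14), (26,G3,15.5), (26,G4,15.5), (31,G4,17)
Step 2: Sum ranks within each group.
R_1 = 47.5 (n_1 = 5)
R_2 = 24.5 (n_2 = 5)
R_3 = 33 (n_3 = 3)
R_4 = 48 (n_4 = 4)
Step 3: H = 12/(N(N+1)) * sum(R_i^2/n_i) - 3(N+1)
     = 12/(17*18) * (47.5^2/5 + 24.5^2/5 + 33^2/3 + 48^2/4) - 3*18
     = 0.039216 * 1510.3 - 54
     = 5.227451.
Step 4: Ties present; correction factor C = 1 - 24/(17^3 - 17) = 0.995098. Corrected H = 5.227451 / 0.995098 = 5.253202.
Step 5: Under H0, H ~ chi^2(3); p-value = 0.154168.
Step 6: alpha = 0.1. fail to reject H0.

H = 5.2532, df = 3, p = 0.154168, fail to reject H0.


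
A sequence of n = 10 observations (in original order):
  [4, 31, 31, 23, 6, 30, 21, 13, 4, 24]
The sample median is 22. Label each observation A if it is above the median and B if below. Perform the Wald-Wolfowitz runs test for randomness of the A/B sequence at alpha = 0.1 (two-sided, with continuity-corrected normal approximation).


Step 1: Compute median = 22; label A = above, B = below.
Labels in order: BAAABABBBA  (n_A = 5, n_B = 5)
Step 2: Count runs R = 6.
Step 3: Under H0 (random ordering), E[R] = 2*n_A*n_B/(n_A+n_B) + 1 = 2*5*5/10 + 1 = 6.0000.
        Var[R] = 2*n_A*n_B*(2*n_A*n_B - n_A - n_B) / ((n_A+n_B)^2 * (n_A+n_B-1)) = 2000/900 = 2.2222.
        SD[R] = 1.4907.
Step 4: R = E[R], so z = 0 with no continuity correction.
Step 5: Two-sided p-value via normal approximation = 2*(1 - Phi(|z|)) = 1.000000.
Step 6: alpha = 0.1. fail to reject H0.

R = 6, z = 0.0000, p = 1.000000, fail to reject H0.


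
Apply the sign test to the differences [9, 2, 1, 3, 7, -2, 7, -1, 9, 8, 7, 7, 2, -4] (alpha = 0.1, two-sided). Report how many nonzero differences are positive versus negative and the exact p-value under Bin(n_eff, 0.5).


Step 1: Discard zero differences. Original n = 14; n_eff = number of nonzero differences = 14.
Nonzero differences (with sign): +9, +2, +1, +3, +7, -2, +7, -1, +9, +8, +7, +7, +2, -4
Step 2: Count signs: positive = 11, negative = 3.
Step 3: Under H0: P(positive) = 0.5, so the number of positives S ~ Bin(14, 0.5).
Step 4: Two-sided exact p-value = sum of Bin(14,0.5) probabilities at or below the observed probability = 0.057373.
Step 5: alpha = 0.1. reject H0.

n_eff = 14, pos = 11, neg = 3, p = 0.057373, reject H0.


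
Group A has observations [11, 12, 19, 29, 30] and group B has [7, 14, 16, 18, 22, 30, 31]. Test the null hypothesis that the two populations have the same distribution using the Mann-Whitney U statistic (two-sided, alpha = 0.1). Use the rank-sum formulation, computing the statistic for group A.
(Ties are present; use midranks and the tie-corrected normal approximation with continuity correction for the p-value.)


Step 1: Combine and sort all 12 observations; assign midranks.
sorted (value, group): (7,Y), (11,X), (12,X), (14,Y), (16,Y), (18,Y), (19,X), (22,Y), (29,X), (30,X), (30,Y), (31,Y)
ranks: 7->1, 11->2, 12->3, 14->4, 16->5, 18->6, 19->7, 22->8, 29->9, 30->10.5, 30->10.5, 31->12
Step 2: Rank sum for X: R1 = 2 + 3 + 7 + 9 + 10.5 = 31.5.
Step 3: U_X = R1 - n1(n1+1)/2 = 31.5 - 5*6/2 = 31.5 - 15 = 16.5.
       U_Y = n1*n2 - U_X = 35 - 16.5 = 18.5.
Step 4: Ties are present, so use the tie-corrected normal approximation (with continuity correction) for the p-value.
Step 5: p-value = 0.935170; compare to alpha = 0.1. fail to reject H0.

U_X = 16.5, p = 0.935170, fail to reject H0 at alpha = 0.1.


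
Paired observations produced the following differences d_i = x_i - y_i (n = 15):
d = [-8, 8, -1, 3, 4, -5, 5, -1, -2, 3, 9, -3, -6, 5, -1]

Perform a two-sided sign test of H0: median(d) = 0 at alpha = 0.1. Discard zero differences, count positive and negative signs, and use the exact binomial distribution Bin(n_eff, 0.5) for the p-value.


Step 1: Discard zero differences. Original n = 15; n_eff = number of nonzero differences = 15.
Nonzero differences (with sign): -8, +8, -1, +3, +4, -5, +5, -1, -2, +3, +9, -3, -6, +5, -1
Step 2: Count signs: positive = 7, negative = 8.
Step 3: Under H0: P(positive) = 0.5, so the number of positives S ~ Bin(15, 0.5).
Step 4: Two-sided exact p-value = sum of Bin(15,0.5) probabilities at or below the observed probability = 1.000000.
Step 5: alpha = 0.1. fail to reject H0.

n_eff = 15, pos = 7, neg = 8, p = 1.000000, fail to reject H0.


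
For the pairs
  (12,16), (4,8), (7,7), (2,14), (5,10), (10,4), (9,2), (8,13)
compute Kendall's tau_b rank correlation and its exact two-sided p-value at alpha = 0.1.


Step 1: Enumerate the 28 unordered pairs (i,j) with i<j and classify each by sign(x_j-x_i) * sign(y_j-y_i).
  (1,2):dx=-8,dy=-8->C; (1,3):dx=-5,dy=-9->C; (1,4):dx=-10,dy=-2->C; (1,5):dx=-7,dy=-6->C
  (1,6):dx=-2,dy=-12->C; (1,7):dx=-3,dy=-14->C; (1,8):dx=-4,dy=-3->C; (2,3):dx=+3,dy=-1->D
  (2,4):dx=-2,dy=+6->D; (2,5):dx=+1,dy=+2->C; (2,6):dx=+6,dy=-4->D; (2,7):dx=+5,dy=-6->D
  (2,8):dx=+4,dy=+5->C; (3,4):dx=-5,dy=+7->D; (3,5):dx=-2,dy=+3->D; (3,6):dx=+3,dy=-3->D
  (3,7):dx=+2,dy=-5->D; (3,8):dx=+1,dy=+6->C; (4,5):dx=+3,dy=-4->D; (4,6):dx=+8,dy=-10->D
  (4,7):dx=+7,dy=-12->D; (4,8):dx=+6,dy=-1->D; (5,6):dx=+5,dy=-6->D; (5,7):dx=+4,dy=-8->D
  (5,8):dx=+3,dy=+3->C; (6,7):dx=-1,dy=-2->C; (6,8):dx=-2,dy=+9->D; (7,8):dx=-1,dy=+11->D
Step 2: C = 12, D = 16, total pairs = 28.
Step 3: tau = (C - D)/(n(n-1)/2) = (12 - 16)/28 = -0.142857.
Step 4: Exact two-sided p-value (enumerate n! = 40320 permutations of y under H0): p = 0.719544.
Step 5: alpha = 0.1. fail to reject H0.

tau_b = -0.1429 (C=12, D=16), p = 0.719544, fail to reject H0.


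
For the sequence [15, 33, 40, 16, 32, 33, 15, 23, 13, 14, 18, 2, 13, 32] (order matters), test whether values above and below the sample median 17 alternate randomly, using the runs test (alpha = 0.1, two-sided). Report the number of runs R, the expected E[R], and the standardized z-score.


Step 1: Compute median = 17; label A = above, B = below.
Labels in order: BAABAABABBABBA  (n_A = 7, n_B = 7)
Step 2: Count runs R = 10.
Step 3: Under H0 (random ordering), E[R] = 2*n_A*n_B/(n_A+n_B) + 1 = 2*7*7/14 + 1 = 8.0000.
        Var[R] = 2*n_A*n_B*(2*n_A*n_B - n_A - n_B) / ((n_A+n_B)^2 * (n_A+n_B-1)) = 8232/2548 = 3.2308.
        SD[R] = 1.7974.
Step 4: Continuity-corrected z = (R - 0.5 - E[R]) / SD[R] = (10 - 0.5 - 8.0000) / 1.7974 = 0.8345.
Step 5: Two-sided p-value via normal approximation = 2*(1 - Phi(|z|)) = 0.403986.
Step 6: alpha = 0.1. fail to reject H0.

R = 10, z = 0.8345, p = 0.403986, fail to reject H0.


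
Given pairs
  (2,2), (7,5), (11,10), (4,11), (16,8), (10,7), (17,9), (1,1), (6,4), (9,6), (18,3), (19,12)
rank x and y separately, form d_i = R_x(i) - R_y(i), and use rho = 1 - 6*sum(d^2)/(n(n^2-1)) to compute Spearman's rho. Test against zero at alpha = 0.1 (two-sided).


Step 1: Rank x and y separately (midranks; no ties here).
rank(x): 2->2, 7->5, 11->8, 4->3, 16->9, 10->7, 17->10, 1->1, 6->4, 9->6, 18->11, 19->12
rank(y): 2->2, 5->5, 10->10, 11->11, 8->8, 7->7, 9->9, 1->1, 4->4, 6->6, 3->3, 12->12
Step 2: d_i = R_x(i) - R_y(i); compute d_i^2.
  (2-2)^2=0, (5-5)^2=0, (8-10)^2=4, (3-11)^2=64, (9-8)^2=1, (7-7)^2=0, (10-9)^2=1, (1-1)^2=0, (4-4)^2=0, (6-6)^2=0, (11-3)^2=64, (12-12)^2=0
sum(d^2) = 134.
Step 3: rho = 1 - 6*134 / (12*(12^2 - 1)) = 1 - 804/1716 = 0.531469.
Step 4: Under H0, t = rho * sqrt((n-2)/(1-rho^2)) = 1.9841 ~ t(10).
Step 5: Two-sided p-value from the t-distribution with 10 df = 0.075362.
Step 6: alpha = 0.1. reject H0.

rho = 0.5315, p = 0.075362, reject H0 at alpha = 0.1.


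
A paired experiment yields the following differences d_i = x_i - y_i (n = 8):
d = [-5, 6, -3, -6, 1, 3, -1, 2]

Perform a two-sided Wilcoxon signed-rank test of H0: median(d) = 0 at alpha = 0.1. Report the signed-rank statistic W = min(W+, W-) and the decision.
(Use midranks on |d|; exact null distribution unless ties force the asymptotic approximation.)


Step 1: Drop any zero differences (none here) and take |d_i|.
|d| = [5, 6, 3, 6, 1, 3, 1, 2]
Step 2: Midrank |d_i| (ties get averaged ranks).
ranks: |5|->6, |6|->7.5, |3|->4.5, |6|->7.5, |1|->1.5, |3|->4.5, |1|->1.5, |2|->3
Step 3: Attach original signs; sum ranks with positive sign and with negative sign.
W+ = 7.5 + 1.5 + 4.5 + 3 = 16.5
W- = 6 + 4.5 + 7.5 + 1.5 = 19.5
(Check: W+ + W- = 36 should equal n(n+1)/2 = 36.)
Step 4: Test statistic W = min(W+, W-) = 16.5.
Step 5: Ties in |d|, so use the tie-corrected normal approximation.
        E[W] = n(n+1)/4 = 8*9/4 = 18.
        Tie groups: |d|=1 (t=2), |d|=3 (t=2), |d|=6 (t=2); sum(t^3 - t) = 18.
        Var[W] = n(n+1)(2n+1)/24 - sum(t^3-t)/48 = 1224/24 - 18/48 = 50.625.
        z = (W - E[W]) / sqrt(Var[W]) = (16.5 - 18) / 7.1151 = -0.2108.
        Two-sided p = 2*Phi(z) = 0.833029.
Step 6: alpha = 0.1. fail to reject H0.

W+ = 16.5, W- = 19.5, W = min = 16.5, p = 0.833029, fail to reject H0.


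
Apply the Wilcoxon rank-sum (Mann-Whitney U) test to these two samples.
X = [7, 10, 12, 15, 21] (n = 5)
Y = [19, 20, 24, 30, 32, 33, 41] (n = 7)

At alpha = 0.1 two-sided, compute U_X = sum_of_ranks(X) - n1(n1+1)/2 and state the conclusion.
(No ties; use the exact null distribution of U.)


Step 1: Combine and sort all 12 observations; assign midranks.
sorted (value, group): (7,X), (10,X), (12,X), (15,X), (19,Y), (20,Y), (21,X), (24,Y), (30,Y), (32,Y), (33,Y), (41,Y)
ranks: 7->1, 10->2, 12->3, 15->4, 19->5, 20->6, 21->7, 24->8, 30->9, 32->10, 33->11, 41->12
Step 2: Rank sum for X: R1 = 1 + 2 + 3 + 4 + 7 = 17.
Step 3: U_X = R1 - n1(n1+1)/2 = 17 - 5*6/2 = 17 - 15 = 2.
       U_Y = n1*n2 - U_X = 35 - 2 = 33.
Step 4: No ties, so the exact null distribution of U (based on enumerating the C(12,5) = 792 equally likely rank assignments) gives the two-sided p-value.
Step 5: p-value = 0.010101; compare to alpha = 0.1. reject H0.

U_X = 2, p = 0.010101, reject H0 at alpha = 0.1.


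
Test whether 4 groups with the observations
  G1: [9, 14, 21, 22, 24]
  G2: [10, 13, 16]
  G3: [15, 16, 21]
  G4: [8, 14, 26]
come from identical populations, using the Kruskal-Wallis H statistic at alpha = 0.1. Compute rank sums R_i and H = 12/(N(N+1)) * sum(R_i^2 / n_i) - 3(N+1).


Step 1: Combine all N = 14 observations and assign midranks.
sorted (value, group, rank): (8,G4,1), (9,G1,2), (10,G2,3), (13,G2,4), (14,G1,5.5), (14,G4,5.5), (15,G3,7), (16,G2,8.5), (16,G3,8.5), (21,G1,10.5), (21,G3,10.5), (22,G1,12), (24,G1,13), (26,G4,14)
Step 2: Sum ranks within each group.
R_1 = 43 (n_1 = 5)
R_2 = 15.5 (n_2 = 3)
R_3 = 26 (n_3 = 3)
R_4 = 20.5 (n_4 = 3)
Step 3: H = 12/(N(N+1)) * sum(R_i^2/n_i) - 3(N+1)
     = 12/(14*15) * (43^2/5 + 15.5^2/3 + 26^2/3 + 20.5^2/3) - 3*15
     = 0.057143 * 815.3 - 45
     = 1.588571.
Step 4: Ties present; correction factor C = 1 - 18/(14^3 - 14) = 0.993407. Corrected H = 1.588571 / 0.993407 = 1.599115.
Step 5: Under H0, H ~ chi^2(3); p-value = 0.659590.
Step 6: alpha = 0.1. fail to reject H0.

H = 1.5991, df = 3, p = 0.659590, fail to reject H0.


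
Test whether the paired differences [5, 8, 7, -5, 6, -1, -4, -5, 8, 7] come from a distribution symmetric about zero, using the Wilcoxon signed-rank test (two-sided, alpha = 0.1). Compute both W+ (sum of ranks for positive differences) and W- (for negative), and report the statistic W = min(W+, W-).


Step 1: Drop any zero differences (none here) and take |d_i|.
|d| = [5, 8, 7, 5, 6, 1, 4, 5, 8, 7]
Step 2: Midrank |d_i| (ties get averaged ranks).
ranks: |5|->4, |8|->9.5, |7|->7.5, |5|->4, |6|->6, |1|->1, |4|->2, |5|->4, |8|->9.5, |7|->7.5
Step 3: Attach original signs; sum ranks with positive sign and with negative sign.
W+ = 4 + 9.5 + 7.5 + 6 + 9.5 + 7.5 = 44
W- = 4 + 1 + 2 + 4 = 11
(Check: W+ + W- = 55 should equal n(n+1)/2 = 55.)
Step 4: Test statistic W = min(W+, W-) = 11.
Step 5: Ties in |d|, so use the tie-corrected normal approximation.
        E[W] = n(n+1)/4 = 10*11/4 = 27.5.
        Tie groups: |d|=5 (t=3), |d|=7 (t=2), |d|=8 (t=2); sum(t^3 - t) = 36.
        Var[W] = n(n+1)(2n+1)/24 - sum(t^3-t)/48 = 2310/24 - 36/48 = 95.5.
        z = (W - E[W]) / sqrt(Var[W]) = (11 - 27.5) / 9.7724 = -1.6884.
        Two-sided p = 2*Phi(z) = 0.091329.
Step 6: alpha = 0.1. reject H0.

W+ = 44, W- = 11, W = min = 11, p = 0.091329, reject H0.


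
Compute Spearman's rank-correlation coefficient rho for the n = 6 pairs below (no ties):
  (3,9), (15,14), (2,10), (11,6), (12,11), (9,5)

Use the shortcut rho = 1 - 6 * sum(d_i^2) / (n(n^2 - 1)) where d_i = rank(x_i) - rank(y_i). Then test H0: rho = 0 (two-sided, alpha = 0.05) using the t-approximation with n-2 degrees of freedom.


Step 1: Rank x and y separately (midranks; no ties here).
rank(x): 3->2, 15->6, 2->1, 11->4, 12->5, 9->3
rank(y): 9->3, 14->6, 10->4, 6->2, 11->5, 5->1
Step 2: d_i = R_x(i) - R_y(i); compute d_i^2.
  (2-3)^2=1, (6-6)^2=0, (1-4)^2=9, (4-2)^2=4, (5-5)^2=0, (3-1)^2=4
sum(d^2) = 18.
Step 3: rho = 1 - 6*18 / (6*(6^2 - 1)) = 1 - 108/210 = 0.485714.
Step 4: Under H0, t = rho * sqrt((n-2)/(1-rho^2)) = 1.1113 ~ t(4).
Step 5: Two-sided p-value from the t-distribution with 4 df = 0.328723.
Step 6: alpha = 0.05. fail to reject H0.

rho = 0.4857, p = 0.328723, fail to reject H0 at alpha = 0.05.


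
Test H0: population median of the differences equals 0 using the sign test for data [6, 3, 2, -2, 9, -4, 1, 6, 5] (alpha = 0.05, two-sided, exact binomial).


Step 1: Discard zero differences. Original n = 9; n_eff = number of nonzero differences = 9.
Nonzero differences (with sign): +6, +3, +2, -2, +9, -4, +1, +6, +5
Step 2: Count signs: positive = 7, negative = 2.
Step 3: Under H0: P(positive) = 0.5, so the number of positives S ~ Bin(9, 0.5).
Step 4: Two-sided exact p-value = sum of Bin(9,0.5) probabilities at or below the observed probability = 0.179688.
Step 5: alpha = 0.05. fail to reject H0.

n_eff = 9, pos = 7, neg = 2, p = 0.179688, fail to reject H0.


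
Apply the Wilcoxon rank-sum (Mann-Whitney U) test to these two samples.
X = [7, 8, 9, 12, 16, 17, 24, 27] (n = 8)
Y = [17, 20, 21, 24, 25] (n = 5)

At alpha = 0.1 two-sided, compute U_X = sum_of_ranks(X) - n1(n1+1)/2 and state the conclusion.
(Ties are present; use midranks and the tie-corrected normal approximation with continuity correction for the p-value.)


Step 1: Combine and sort all 13 observations; assign midranks.
sorted (value, group): (7,X), (8,X), (9,X), (12,X), (16,X), (17,X), (17,Y), (20,Y), (21,Y), (24,X), (24,Y), (25,Y), (27,X)
ranks: 7->1, 8->2, 9->3, 12->4, 16->5, 17->6.5, 17->6.5, 20->8, 21->9, 24->10.5, 24->10.5, 25->12, 27->13
Step 2: Rank sum for X: R1 = 1 + 2 + 3 + 4 + 5 + 6.5 + 10.5 + 13 = 45.
Step 3: U_X = R1 - n1(n1+1)/2 = 45 - 8*9/2 = 45 - 36 = 9.
       U_Y = n1*n2 - U_X = 40 - 9 = 31.
Step 4: Ties are present, so use the tie-corrected normal approximation (with continuity correction) for the p-value.
Step 5: p-value = 0.123248; compare to alpha = 0.1. fail to reject H0.

U_X = 9, p = 0.123248, fail to reject H0 at alpha = 0.1.


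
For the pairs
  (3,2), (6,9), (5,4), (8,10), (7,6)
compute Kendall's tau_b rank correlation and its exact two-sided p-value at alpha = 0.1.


Step 1: Enumerate the 10 unordered pairs (i,j) with i<j and classify each by sign(x_j-x_i) * sign(y_j-y_i).
  (1,2):dx=+3,dy=+7->C; (1,3):dx=+2,dy=+2->C; (1,4):dx=+5,dy=+8->C; (1,5):dx=+4,dy=+4->C
  (2,3):dx=-1,dy=-5->C; (2,4):dx=+2,dy=+1->C; (2,5):dx=+1,dy=-3->D; (3,4):dx=+3,dy=+6->C
  (3,5):dx=+2,dy=+2->C; (4,5):dx=-1,dy=-4->C
Step 2: C = 9, D = 1, total pairs = 10.
Step 3: tau = (C - D)/(n(n-1)/2) = (9 - 1)/10 = 0.800000.
Step 4: Exact two-sided p-value (enumerate n! = 120 permutations of y under H0): p = 0.083333.
Step 5: alpha = 0.1. reject H0.

tau_b = 0.8000 (C=9, D=1), p = 0.083333, reject H0.


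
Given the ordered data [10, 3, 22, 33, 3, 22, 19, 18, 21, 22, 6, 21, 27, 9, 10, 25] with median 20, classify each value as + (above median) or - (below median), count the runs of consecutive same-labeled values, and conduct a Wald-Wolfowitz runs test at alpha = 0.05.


Step 1: Compute median = 20; label A = above, B = below.
Labels in order: BBAABABBAABAABBA  (n_A = 8, n_B = 8)
Step 2: Count runs R = 10.
Step 3: Under H0 (random ordering), E[R] = 2*n_A*n_B/(n_A+n_B) + 1 = 2*8*8/16 + 1 = 9.0000.
        Var[R] = 2*n_A*n_B*(2*n_A*n_B - n_A - n_B) / ((n_A+n_B)^2 * (n_A+n_B-1)) = 14336/3840 = 3.7333.
        SD[R] = 1.9322.
Step 4: Continuity-corrected z = (R - 0.5 - E[R]) / SD[R] = (10 - 0.5 - 9.0000) / 1.9322 = 0.2588.
Step 5: Two-sided p-value via normal approximation = 2*(1 - Phi(|z|)) = 0.795809.
Step 6: alpha = 0.05. fail to reject H0.

R = 10, z = 0.2588, p = 0.795809, fail to reject H0.


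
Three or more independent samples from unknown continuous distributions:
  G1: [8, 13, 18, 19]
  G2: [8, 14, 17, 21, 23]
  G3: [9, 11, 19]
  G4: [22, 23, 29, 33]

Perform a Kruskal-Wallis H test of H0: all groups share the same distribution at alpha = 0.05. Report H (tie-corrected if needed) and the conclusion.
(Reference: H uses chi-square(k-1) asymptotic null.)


Step 1: Combine all N = 16 observations and assign midranks.
sorted (value, group, rank): (8,G1,1.5), (8,G2,1.5), (9,G3,3), (11,G3,4), (13,G1,5), (14,G2,6), (17,G2,7), (18,G1,8), (19,G1,9.5), (19,G3,9.5), (21,G2,11), (22,G4,12), (23,G2,13.5), (23,G4,13.5), (29,G4,15), (33,G4,16)
Step 2: Sum ranks within each group.
R_1 = 24 (n_1 = 4)
R_2 = 39 (n_2 = 5)
R_3 = 16.5 (n_3 = 3)
R_4 = 56.5 (n_4 = 4)
Step 3: H = 12/(N(N+1)) * sum(R_i^2/n_i) - 3(N+1)
     = 12/(16*17) * (24^2/4 + 39^2/5 + 16.5^2/3 + 56.5^2/4) - 3*17
     = 0.044118 * 1337.01 - 51
     = 7.985846.
Step 4: Ties present; correction factor C = 1 - 18/(16^3 - 16) = 0.995588. Corrected H = 7.985846 / 0.995588 = 8.021233.
Step 5: Under H0, H ~ chi^2(3); p-value = 0.045575.
Step 6: alpha = 0.05. reject H0.

H = 8.0212, df = 3, p = 0.045575, reject H0.


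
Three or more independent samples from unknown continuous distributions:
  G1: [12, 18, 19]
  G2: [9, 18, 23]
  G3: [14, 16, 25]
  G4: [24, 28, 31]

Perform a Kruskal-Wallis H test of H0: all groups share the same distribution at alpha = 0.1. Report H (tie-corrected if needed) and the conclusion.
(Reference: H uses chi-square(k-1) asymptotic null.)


Step 1: Combine all N = 12 observations and assign midranks.
sorted (value, group, rank): (9,G2,1), (12,G1,2), (14,G3,3), (16,G3,4), (18,G1,5.5), (18,G2,5.5), (19,G1,7), (23,G2,8), (24,G4,9), (25,G3,10), (28,G4,11), (31,G4,12)
Step 2: Sum ranks within each group.
R_1 = 14.5 (n_1 = 3)
R_2 = 14.5 (n_2 = 3)
R_3 = 17 (n_3 = 3)
R_4 = 32 (n_4 = 3)
Step 3: H = 12/(N(N+1)) * sum(R_i^2/n_i) - 3(N+1)
     = 12/(12*13) * (14.5^2/3 + 14.5^2/3 + 17^2/3 + 32^2/3) - 3*13
     = 0.076923 * 577.833 - 39
     = 5.448718.
Step 4: Ties present; correction factor C = 1 - 6/(12^3 - 12) = 0.996503. Corrected H = 5.448718 / 0.996503 = 5.467836.
Step 5: Under H0, H ~ chi^2(3); p-value = 0.140575.
Step 6: alpha = 0.1. fail to reject H0.

H = 5.4678, df = 3, p = 0.140575, fail to reject H0.


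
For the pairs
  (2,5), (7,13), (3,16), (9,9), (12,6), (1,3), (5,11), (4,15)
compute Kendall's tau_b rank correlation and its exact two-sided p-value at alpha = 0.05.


Step 1: Enumerate the 28 unordered pairs (i,j) with i<j and classify each by sign(x_j-x_i) * sign(y_j-y_i).
  (1,2):dx=+5,dy=+8->C; (1,3):dx=+1,dy=+11->C; (1,4):dx=+7,dy=+4->C; (1,5):dx=+10,dy=+1->C
  (1,6):dx=-1,dy=-2->C; (1,7):dx=+3,dy=+6->C; (1,8):dx=+2,dy=+10->C; (2,3):dx=-4,dy=+3->D
  (2,4):dx=+2,dy=-4->D; (2,5):dx=+5,dy=-7->D; (2,6):dx=-6,dy=-10->C; (2,7):dx=-2,dy=-2->C
  (2,8):dx=-3,dy=+2->D; (3,4):dx=+6,dy=-7->D; (3,5):dx=+9,dy=-10->D; (3,6):dx=-2,dy=-13->C
  (3,7):dx=+2,dy=-5->D; (3,8):dx=+1,dy=-1->D; (4,5):dx=+3,dy=-3->D; (4,6):dx=-8,dy=-6->C
  (4,7):dx=-4,dy=+2->D; (4,8):dx=-5,dy=+6->D; (5,6):dx=-11,dy=-3->C; (5,7):dx=-7,dy=+5->D
  (5,8):dx=-8,dy=+9->D; (6,7):dx=+4,dy=+8->C; (6,8):dx=+3,dy=+12->C; (7,8):dx=-1,dy=+4->D
Step 2: C = 14, D = 14, total pairs = 28.
Step 3: tau = (C - D)/(n(n-1)/2) = (14 - 14)/28 = 0.000000.
Step 4: Exact two-sided p-value (enumerate n! = 40320 permutations of y under H0): p = 1.000000.
Step 5: alpha = 0.05. fail to reject H0.

tau_b = 0.0000 (C=14, D=14), p = 1.000000, fail to reject H0.


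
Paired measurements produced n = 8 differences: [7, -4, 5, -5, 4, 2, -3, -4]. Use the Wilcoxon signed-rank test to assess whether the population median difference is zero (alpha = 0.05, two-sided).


Step 1: Drop any zero differences (none here) and take |d_i|.
|d| = [7, 4, 5, 5, 4, 2, 3, 4]
Step 2: Midrank |d_i| (ties get averaged ranks).
ranks: |7|->8, |4|->4, |5|->6.5, |5|->6.5, |4|->4, |2|->1, |3|->2, |4|->4
Step 3: Attach original signs; sum ranks with positive sign and with negative sign.
W+ = 8 + 6.5 + 4 + 1 = 19.5
W- = 4 + 6.5 + 2 + 4 = 16.5
(Check: W+ + W- = 36 should equal n(n+1)/2 = 36.)
Step 4: Test statistic W = min(W+, W-) = 16.5.
Step 5: Ties in |d|, so use the tie-corrected normal approximation.
        E[W] = n(n+1)/4 = 8*9/4 = 18.
        Tie groups: |d|=4 (t=3), |d|=5 (t=2); sum(t^3 - t) = 30.
        Var[W] = n(n+1)(2n+1)/24 - sum(t^3-t)/48 = 1224/24 - 30/48 = 50.375.
        z = (W - E[W]) / sqrt(Var[W]) = (16.5 - 18) / 7.0975 = -0.2113.
        Two-sided p = 2*Phi(z) = 0.832621.
Step 6: alpha = 0.05. fail to reject H0.

W+ = 19.5, W- = 16.5, W = min = 16.5, p = 0.832621, fail to reject H0.


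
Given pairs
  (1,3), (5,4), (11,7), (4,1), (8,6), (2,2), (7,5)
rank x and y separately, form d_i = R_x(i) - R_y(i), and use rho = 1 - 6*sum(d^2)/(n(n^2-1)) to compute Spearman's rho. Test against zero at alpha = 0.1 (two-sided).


Step 1: Rank x and y separately (midranks; no ties here).
rank(x): 1->1, 5->4, 11->7, 4->3, 8->6, 2->2, 7->5
rank(y): 3->3, 4->4, 7->7, 1->1, 6->6, 2->2, 5->5
Step 2: d_i = R_x(i) - R_y(i); compute d_i^2.
  (1-3)^2=4, (4-4)^2=0, (7-7)^2=0, (3-1)^2=4, (6-6)^2=0, (2-2)^2=0, (5-5)^2=0
sum(d^2) = 8.
Step 3: rho = 1 - 6*8 / (7*(7^2 - 1)) = 1 - 48/336 = 0.857143.
Step 4: Under H0, t = rho * sqrt((n-2)/(1-rho^2)) = 3.7210 ~ t(5).
Step 5: Two-sided p-value from the t-distribution with 5 df = 0.013697.
Step 6: alpha = 0.1. reject H0.

rho = 0.8571, p = 0.013697, reject H0 at alpha = 0.1.


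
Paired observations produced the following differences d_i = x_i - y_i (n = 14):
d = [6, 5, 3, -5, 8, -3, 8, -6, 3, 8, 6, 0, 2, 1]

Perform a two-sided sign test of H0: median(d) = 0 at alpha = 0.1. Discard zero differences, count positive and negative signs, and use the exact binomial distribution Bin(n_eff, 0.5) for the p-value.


Step 1: Discard zero differences. Original n = 14; n_eff = number of nonzero differences = 13.
Nonzero differences (with sign): +6, +5, +3, -5, +8, -3, +8, -6, +3, +8, +6, +2, +1
Step 2: Count signs: positive = 10, negative = 3.
Step 3: Under H0: P(positive) = 0.5, so the number of positives S ~ Bin(13, 0.5).
Step 4: Two-sided exact p-value = sum of Bin(13,0.5) probabilities at or below the observed probability = 0.092285.
Step 5: alpha = 0.1. reject H0.

n_eff = 13, pos = 10, neg = 3, p = 0.092285, reject H0.


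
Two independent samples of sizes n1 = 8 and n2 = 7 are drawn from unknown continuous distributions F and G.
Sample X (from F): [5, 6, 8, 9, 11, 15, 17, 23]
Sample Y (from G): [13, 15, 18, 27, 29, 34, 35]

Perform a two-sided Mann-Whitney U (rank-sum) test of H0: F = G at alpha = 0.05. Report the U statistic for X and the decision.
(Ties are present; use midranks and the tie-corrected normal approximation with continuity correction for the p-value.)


Step 1: Combine and sort all 15 observations; assign midranks.
sorted (value, group): (5,X), (6,X), (8,X), (9,X), (11,X), (13,Y), (15,X), (15,Y), (17,X), (18,Y), (23,X), (27,Y), (29,Y), (34,Y), (35,Y)
ranks: 5->1, 6->2, 8->3, 9->4, 11->5, 13->6, 15->7.5, 15->7.5, 17->9, 18->10, 23->11, 27->12, 29->13, 34->14, 35->15
Step 2: Rank sum for X: R1 = 1 + 2 + 3 + 4 + 5 + 7.5 + 9 + 11 = 42.5.
Step 3: U_X = R1 - n1(n1+1)/2 = 42.5 - 8*9/2 = 42.5 - 36 = 6.5.
       U_Y = n1*n2 - U_X = 56 - 6.5 = 49.5.
Step 4: Ties are present, so use the tie-corrected normal approximation (with continuity correction) for the p-value.
Step 5: p-value = 0.014997; compare to alpha = 0.05. reject H0.

U_X = 6.5, p = 0.014997, reject H0 at alpha = 0.05.


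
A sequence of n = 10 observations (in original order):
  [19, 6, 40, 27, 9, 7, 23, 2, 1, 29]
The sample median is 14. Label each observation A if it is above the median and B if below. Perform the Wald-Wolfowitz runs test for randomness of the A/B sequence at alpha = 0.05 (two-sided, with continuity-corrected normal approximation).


Step 1: Compute median = 14; label A = above, B = below.
Labels in order: ABAABBABBA  (n_A = 5, n_B = 5)
Step 2: Count runs R = 7.
Step 3: Under H0 (random ordering), E[R] = 2*n_A*n_B/(n_A+n_B) + 1 = 2*5*5/10 + 1 = 6.0000.
        Var[R] = 2*n_A*n_B*(2*n_A*n_B - n_A - n_B) / ((n_A+n_B)^2 * (n_A+n_B-1)) = 2000/900 = 2.2222.
        SD[R] = 1.4907.
Step 4: Continuity-corrected z = (R - 0.5 - E[R]) / SD[R] = (7 - 0.5 - 6.0000) / 1.4907 = 0.3354.
Step 5: Two-sided p-value via normal approximation = 2*(1 - Phi(|z|)) = 0.737316.
Step 6: alpha = 0.05. fail to reject H0.

R = 7, z = 0.3354, p = 0.737316, fail to reject H0.


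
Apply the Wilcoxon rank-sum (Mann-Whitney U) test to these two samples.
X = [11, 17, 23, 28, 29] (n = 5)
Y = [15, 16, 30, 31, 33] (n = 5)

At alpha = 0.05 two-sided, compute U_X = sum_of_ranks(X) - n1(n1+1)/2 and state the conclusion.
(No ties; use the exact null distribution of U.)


Step 1: Combine and sort all 10 observations; assign midranks.
sorted (value, group): (11,X), (15,Y), (16,Y), (17,X), (23,X), (28,X), (29,X), (30,Y), (31,Y), (33,Y)
ranks: 11->1, 15->2, 16->3, 17->4, 23->5, 28->6, 29->7, 30->8, 31->9, 33->10
Step 2: Rank sum for X: R1 = 1 + 4 + 5 + 6 + 7 = 23.
Step 3: U_X = R1 - n1(n1+1)/2 = 23 - 5*6/2 = 23 - 15 = 8.
       U_Y = n1*n2 - U_X = 25 - 8 = 17.
Step 4: No ties, so the exact null distribution of U (based on enumerating the C(10,5) = 252 equally likely rank assignments) gives the two-sided p-value.
Step 5: p-value = 0.420635; compare to alpha = 0.05. fail to reject H0.

U_X = 8, p = 0.420635, fail to reject H0 at alpha = 0.05.


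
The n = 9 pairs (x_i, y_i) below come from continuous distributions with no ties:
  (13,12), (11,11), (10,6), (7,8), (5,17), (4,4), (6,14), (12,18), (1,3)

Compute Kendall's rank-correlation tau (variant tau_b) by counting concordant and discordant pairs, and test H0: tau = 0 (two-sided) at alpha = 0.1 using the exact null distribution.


Step 1: Enumerate the 36 unordered pairs (i,j) with i<j and classify each by sign(x_j-x_i) * sign(y_j-y_i).
  (1,2):dx=-2,dy=-1->C; (1,3):dx=-3,dy=-6->C; (1,4):dx=-6,dy=-4->C; (1,5):dx=-8,dy=+5->D
  (1,6):dx=-9,dy=-8->C; (1,7):dx=-7,dy=+2->D; (1,8):dx=-1,dy=+6->D; (1,9):dx=-12,dy=-9->C
  (2,3):dx=-1,dy=-5->C; (2,4):dx=-4,dy=-3->C; (2,5):dx=-6,dy=+6->D; (2,6):dx=-7,dy=-7->C
  (2,7):dx=-5,dy=+3->D; (2,8):dx=+1,dy=+7->C; (2,9):dx=-10,dy=-8->C; (3,4):dx=-3,dy=+2->D
  (3,5):dx=-5,dy=+11->D; (3,6):dx=-6,dy=-2->C; (3,7):dx=-4,dy=+8->D; (3,8):dx=+2,dy=+12->C
  (3,9):dx=-9,dy=-3->C; (4,5):dx=-2,dy=+9->D; (4,6):dx=-3,dy=-4->C; (4,7):dx=-1,dy=+6->D
  (4,8):dx=+5,dy=+10->C; (4,9):dx=-6,dy=-5->C; (5,6):dx=-1,dy=-13->C; (5,7):dx=+1,dy=-3->D
  (5,8):dx=+7,dy=+1->C; (5,9):dx=-4,dy=-14->C; (6,7):dx=+2,dy=+10->C; (6,8):dx=+8,dy=+14->C
  (6,9):dx=-3,dy=-1->C; (7,8):dx=+6,dy=+4->C; (7,9):dx=-5,dy=-11->C; (8,9):dx=-11,dy=-15->C
Step 2: C = 25, D = 11, total pairs = 36.
Step 3: tau = (C - D)/(n(n-1)/2) = (25 - 11)/36 = 0.388889.
Step 4: Exact two-sided p-value (enumerate n! = 362880 permutations of y under H0): p = 0.180181.
Step 5: alpha = 0.1. fail to reject H0.

tau_b = 0.3889 (C=25, D=11), p = 0.180181, fail to reject H0.


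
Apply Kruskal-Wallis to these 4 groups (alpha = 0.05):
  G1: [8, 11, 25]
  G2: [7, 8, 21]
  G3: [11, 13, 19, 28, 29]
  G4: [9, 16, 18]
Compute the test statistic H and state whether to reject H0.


Step 1: Combine all N = 14 observations and assign midranks.
sorted (value, group, rank): (7,G2,1), (8,G1,2.5), (8,G2,2.5), (9,G4,4), (11,G1,5.5), (11,G3,5.5), (13,G3,7), (16,G4,8), (18,G4,9), (19,G3,10), (21,G2,11), (25,G1,12), (28,G3,13), (29,G3,14)
Step 2: Sum ranks within each group.
R_1 = 20 (n_1 = 3)
R_2 = 14.5 (n_2 = 3)
R_3 = 49.5 (n_3 = 5)
R_4 = 21 (n_4 = 3)
Step 3: H = 12/(N(N+1)) * sum(R_i^2/n_i) - 3(N+1)
     = 12/(14*15) * (20^2/3 + 14.5^2/3 + 49.5^2/5 + 21^2/3) - 3*15
     = 0.057143 * 840.467 - 45
     = 3.026667.
Step 4: Ties present; correction factor C = 1 - 12/(14^3 - 14) = 0.995604. Corrected H = 3.026667 / 0.995604 = 3.040029.
Step 5: Under H0, H ~ chi^2(3); p-value = 0.385495.
Step 6: alpha = 0.05. fail to reject H0.

H = 3.0400, df = 3, p = 0.385495, fail to reject H0.


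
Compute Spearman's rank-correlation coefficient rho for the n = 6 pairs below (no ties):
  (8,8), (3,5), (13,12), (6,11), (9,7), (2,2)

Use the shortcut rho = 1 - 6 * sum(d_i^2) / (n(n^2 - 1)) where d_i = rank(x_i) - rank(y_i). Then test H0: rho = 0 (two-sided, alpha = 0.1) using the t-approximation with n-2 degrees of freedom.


Step 1: Rank x and y separately (midranks; no ties here).
rank(x): 8->4, 3->2, 13->6, 6->3, 9->5, 2->1
rank(y): 8->4, 5->2, 12->6, 11->5, 7->3, 2->1
Step 2: d_i = R_x(i) - R_y(i); compute d_i^2.
  (4-4)^2=0, (2-2)^2=0, (6-6)^2=0, (3-5)^2=4, (5-3)^2=4, (1-1)^2=0
sum(d^2) = 8.
Step 3: rho = 1 - 6*8 / (6*(6^2 - 1)) = 1 - 48/210 = 0.771429.
Step 4: Under H0, t = rho * sqrt((n-2)/(1-rho^2)) = 2.4247 ~ t(4).
Step 5: Two-sided p-value from the t-distribution with 4 df = 0.072397.
Step 6: alpha = 0.1. reject H0.

rho = 0.7714, p = 0.072397, reject H0 at alpha = 0.1.


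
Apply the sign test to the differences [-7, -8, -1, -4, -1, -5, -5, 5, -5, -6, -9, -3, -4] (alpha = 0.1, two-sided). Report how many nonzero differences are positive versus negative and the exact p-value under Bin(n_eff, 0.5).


Step 1: Discard zero differences. Original n = 13; n_eff = number of nonzero differences = 13.
Nonzero differences (with sign): -7, -8, -1, -4, -1, -5, -5, +5, -5, -6, -9, -3, -4
Step 2: Count signs: positive = 1, negative = 12.
Step 3: Under H0: P(positive) = 0.5, so the number of positives S ~ Bin(13, 0.5).
Step 4: Two-sided exact p-value = sum of Bin(13,0.5) probabilities at or below the observed probability = 0.003418.
Step 5: alpha = 0.1. reject H0.

n_eff = 13, pos = 1, neg = 12, p = 0.003418, reject H0.


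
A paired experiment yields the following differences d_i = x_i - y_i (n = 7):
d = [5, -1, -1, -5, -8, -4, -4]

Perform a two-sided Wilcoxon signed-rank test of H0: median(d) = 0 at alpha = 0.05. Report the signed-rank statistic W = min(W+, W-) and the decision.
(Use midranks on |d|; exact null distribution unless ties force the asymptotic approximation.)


Step 1: Drop any zero differences (none here) and take |d_i|.
|d| = [5, 1, 1, 5, 8, 4, 4]
Step 2: Midrank |d_i| (ties get averaged ranks).
ranks: |5|->5.5, |1|->1.5, |1|->1.5, |5|->5.5, |8|->7, |4|->3.5, |4|->3.5
Step 3: Attach original signs; sum ranks with positive sign and with negative sign.
W+ = 5.5 = 5.5
W- = 1.5 + 1.5 + 5.5 + 7 + 3.5 + 3.5 = 22.5
(Check: W+ + W- = 28 should equal n(n+1)/2 = 28.)
Step 4: Test statistic W = min(W+, W-) = 5.5.
Step 5: Ties in |d|, so use the tie-corrected normal approximation.
        E[W] = n(n+1)/4 = 7*8/4 = 14.
        Tie groups: |d|=1 (t=2), |d|=4 (t=2), |d|=5 (t=2); sum(t^3 - t) = 18.
        Var[W] = n(n+1)(2n+1)/24 - sum(t^3-t)/48 = 840/24 - 18/48 = 34.625.
        z = (W - E[W]) / sqrt(Var[W]) = (5.5 - 14) / 5.8843 = -1.4445.
        Two-sided p = 2*Phi(z) = 0.148592.
Step 6: alpha = 0.05. fail to reject H0.

W+ = 5.5, W- = 22.5, W = min = 5.5, p = 0.148592, fail to reject H0.


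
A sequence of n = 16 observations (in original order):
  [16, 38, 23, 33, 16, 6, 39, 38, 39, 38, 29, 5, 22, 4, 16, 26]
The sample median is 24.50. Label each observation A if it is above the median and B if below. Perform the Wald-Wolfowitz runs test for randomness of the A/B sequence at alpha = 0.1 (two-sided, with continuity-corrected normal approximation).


Step 1: Compute median = 24.50; label A = above, B = below.
Labels in order: BABABBAAAAABBBBA  (n_A = 8, n_B = 8)
Step 2: Count runs R = 8.
Step 3: Under H0 (random ordering), E[R] = 2*n_A*n_B/(n_A+n_B) + 1 = 2*8*8/16 + 1 = 9.0000.
        Var[R] = 2*n_A*n_B*(2*n_A*n_B - n_A - n_B) / ((n_A+n_B)^2 * (n_A+n_B-1)) = 14336/3840 = 3.7333.
        SD[R] = 1.9322.
Step 4: Continuity-corrected z = (R + 0.5 - E[R]) / SD[R] = (8 + 0.5 - 9.0000) / 1.9322 = -0.2588.
Step 5: Two-sided p-value via normal approximation = 2*(1 - Phi(|z|)) = 0.795809.
Step 6: alpha = 0.1. fail to reject H0.

R = 8, z = -0.2588, p = 0.795809, fail to reject H0.


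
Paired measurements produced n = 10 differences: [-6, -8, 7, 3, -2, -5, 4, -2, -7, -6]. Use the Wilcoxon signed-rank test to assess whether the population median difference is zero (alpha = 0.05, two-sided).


Step 1: Drop any zero differences (none here) and take |d_i|.
|d| = [6, 8, 7, 3, 2, 5, 4, 2, 7, 6]
Step 2: Midrank |d_i| (ties get averaged ranks).
ranks: |6|->6.5, |8|->10, |7|->8.5, |3|->3, |2|->1.5, |5|->5, |4|->4, |2|->1.5, |7|->8.5, |6|->6.5
Step 3: Attach original signs; sum ranks with positive sign and with negative sign.
W+ = 8.5 + 3 + 4 = 15.5
W- = 6.5 + 10 + 1.5 + 5 + 1.5 + 8.5 + 6.5 = 39.5
(Check: W+ + W- = 55 should equal n(n+1)/2 = 55.)
Step 4: Test statistic W = min(W+, W-) = 15.5.
Step 5: Ties in |d|, so use the tie-corrected normal approximation.
        E[W] = n(n+1)/4 = 10*11/4 = 27.5.
        Tie groups: |d|=2 (t=2), |d|=6 (t=2), |d|=7 (t=2); sum(t^3 - t) = 18.
        Var[W] = n(n+1)(2n+1)/24 - sum(t^3-t)/48 = 2310/24 - 18/48 = 95.875.
        z = (W - E[W]) / sqrt(Var[W]) = (15.5 - 27.5) / 9.7916 = -1.2255.
        Two-sided p = 2*Phi(z) = 0.220371.
Step 6: alpha = 0.05. fail to reject H0.

W+ = 15.5, W- = 39.5, W = min = 15.5, p = 0.220371, fail to reject H0.


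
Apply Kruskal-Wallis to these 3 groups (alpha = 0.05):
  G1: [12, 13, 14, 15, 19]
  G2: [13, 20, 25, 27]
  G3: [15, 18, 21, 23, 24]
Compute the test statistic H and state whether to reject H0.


Step 1: Combine all N = 14 observations and assign midranks.
sorted (value, group, rank): (12,G1,1), (13,G1,2.5), (13,G2,2.5), (14,G1,4), (15,G1,5.5), (15,G3,5.5), (18,G3,7), (19,G1,8), (20,G2,9), (21,G3,10), (23,G3,11), (24,G3,12), (25,G2,13), (27,G2,14)
Step 2: Sum ranks within each group.
R_1 = 21 (n_1 = 5)
R_2 = 38.5 (n_2 = 4)
R_3 = 45.5 (n_3 = 5)
Step 3: H = 12/(N(N+1)) * sum(R_i^2/n_i) - 3(N+1)
     = 12/(14*15) * (21^2/5 + 38.5^2/4 + 45.5^2/5) - 3*15
     = 0.057143 * 872.812 - 45
     = 4.875000.
Step 4: Ties present; correction factor C = 1 - 12/(14^3 - 14) = 0.995604. Corrected H = 4.875000 / 0.995604 = 4.896523.
Step 5: Under H0, H ~ chi^2(2); p-value = 0.086444.
Step 6: alpha = 0.05. fail to reject H0.

H = 4.8965, df = 2, p = 0.086444, fail to reject H0.


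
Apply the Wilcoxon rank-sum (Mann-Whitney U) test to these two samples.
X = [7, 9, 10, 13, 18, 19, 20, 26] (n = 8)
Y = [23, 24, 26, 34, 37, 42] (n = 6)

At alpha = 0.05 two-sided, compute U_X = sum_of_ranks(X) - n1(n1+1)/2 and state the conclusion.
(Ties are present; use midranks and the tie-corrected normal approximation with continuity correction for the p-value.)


Step 1: Combine and sort all 14 observations; assign midranks.
sorted (value, group): (7,X), (9,X), (10,X), (13,X), (18,X), (19,X), (20,X), (23,Y), (24,Y), (26,X), (26,Y), (34,Y), (37,Y), (42,Y)
ranks: 7->1, 9->2, 10->3, 13->4, 18->5, 19->6, 20->7, 23->8, 24->9, 26->10.5, 26->10.5, 34->12, 37->13, 42->14
Step 2: Rank sum for X: R1 = 1 + 2 + 3 + 4 + 5 + 6 + 7 + 10.5 = 38.5.
Step 3: U_X = R1 - n1(n1+1)/2 = 38.5 - 8*9/2 = 38.5 - 36 = 2.5.
       U_Y = n1*n2 - U_X = 48 - 2.5 = 45.5.
Step 4: Ties are present, so use the tie-corrected normal approximation (with continuity correction) for the p-value.
Step 5: p-value = 0.006646; compare to alpha = 0.05. reject H0.

U_X = 2.5, p = 0.006646, reject H0 at alpha = 0.05.
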